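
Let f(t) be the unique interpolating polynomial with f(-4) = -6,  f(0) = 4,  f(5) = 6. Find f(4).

Evaluate each Lagrange basis at t = 4:
L_0(4) = (4)·(-1)/[(-4)·(-9)] = -1/9
L_1(4) = (8)·(-1)/[(4)·(-5)] = 2/5
L_2(4) = (8)·(4)/[(9)·(5)] = 32/45
Sum: (-6)·(-1/9) + 4·(2/5) + 6·(32/45) = 98/15

98/15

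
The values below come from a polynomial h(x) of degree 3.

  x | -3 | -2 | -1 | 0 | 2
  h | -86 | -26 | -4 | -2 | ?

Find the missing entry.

14

The 4 known values determine h uniquely (degree ≤ 3).
Evaluate each Lagrange basis at x = 2:
L_0(2) = (4)·(3)·(2)/[(-1)·(-2)·(-3)] = -4
L_1(2) = (5)·(3)·(2)/[(1)·(-1)·(-2)] = 15
L_2(2) = (5)·(4)·(2)/[(2)·(1)·(-1)] = -20
L_3(2) = (5)·(4)·(3)/[(3)·(2)·(1)] = 10
Sum: (-86)·(-4) + (-26)·(15) + (-4)·(-20) + (-2)·(10) = 14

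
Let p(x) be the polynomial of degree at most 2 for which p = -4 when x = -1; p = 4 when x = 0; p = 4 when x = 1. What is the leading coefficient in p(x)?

-4

The leading coefficient equals the top divided difference p[-1,0,1].
p[-1,0] = (4 - (-4)) / (0 - (-1)) = 8
p[0,1] = (4 - 4) / (1 - 0) = 0
p[-1,0,1] = (0 - 8) / (1 - (-1)) = -4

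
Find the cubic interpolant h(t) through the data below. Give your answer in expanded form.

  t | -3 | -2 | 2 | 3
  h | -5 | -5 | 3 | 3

L_0(t) = (t + 2)(t - 2)(t - 3) / [-30] = -(1/30)t^3 + (1/10)t^2 + (2/15)t - 2/5
L_1(t) = (t + 3)(t - 2)(t - 3) / [20] = (1/20)t^3 - (1/10)t^2 - (9/20)t + 9/10
L_2(t) = (t + 3)(t + 2)(t - 3) / [-20] = -(1/20)t^3 - (1/10)t^2 + (9/20)t + 9/10
L_3(t) = (t + 3)(t + 2)(t - 2) / [30] = (1/30)t^3 + (1/10)t^2 - (2/15)t - 2/5
h(t) = (-5)·L_0 + (-5)·L_1 + 3·L_2 + 3·L_3
  (-5)·L_0(t) = (1/6)t^3 - (1/2)t^2 - (2/3)t + 2
  (-5)·L_1(t) = -(1/4)t^3 + (1/2)t^2 + (9/4)t - 9/2
  3·L_2(t) = -(3/20)t^3 - (3/10)t^2 + (27/20)t + 27/10
  3·L_3(t) = (1/10)t^3 + (3/10)t^2 - (2/5)t - 6/5
Adding term by term: -(2/15)t^3 + (38/15)t - 1

h(t) = -(2/15)t^3 + (38/15)t - 1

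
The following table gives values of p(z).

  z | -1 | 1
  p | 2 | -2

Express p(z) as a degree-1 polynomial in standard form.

L_0(z) = (z - 1) / [-2] = -(1/2)z + 1/2
L_1(z) = (z + 1) / [2] = (1/2)z + 1/2
p(z) = 2·L_0 + (-2)·L_1
  2·L_0(z) = -z + 1
  (-2)·L_1(z) = -z - 1
Adding term by term: -2z

p(z) = -2z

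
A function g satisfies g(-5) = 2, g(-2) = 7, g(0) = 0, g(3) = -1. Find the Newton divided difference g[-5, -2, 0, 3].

g[-5,-2] = (7 - 2) / (-2 - (-5)) = 5/3
g[-2,0] = (0 - 7) / (0 - (-2)) = -7/2
g[0,3] = (-1 - 0) / (3 - 0) = -1/3
g[-5,-2,0] = (-7/2 - 5/3) / (0 - (-5)) = -31/30
g[-2,0,3] = (-1/3 - (-7/2)) / (3 - (-2)) = 19/30
g[-5,-2,0,3] = (19/30 - (-31/30)) / (3 - (-5)) = 5/24

5/24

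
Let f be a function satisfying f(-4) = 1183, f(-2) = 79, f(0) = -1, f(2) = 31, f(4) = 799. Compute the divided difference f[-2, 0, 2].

f[-2,0] = (-1 - 79) / (0 - (-2)) = -40
f[0,2] = (31 - (-1)) / (2 - 0) = 16
f[-2,0,2] = (16 - (-40)) / (2 - (-2)) = 14

14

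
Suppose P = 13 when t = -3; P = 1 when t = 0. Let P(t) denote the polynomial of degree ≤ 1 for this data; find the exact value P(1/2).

Evaluate each Lagrange basis at t = 1/2:
L_0(1/2) = (1/2)/[(-3)] = -1/6
L_1(1/2) = (7/2)/[(3)] = 7/6
Sum: 13·(-1/6) + 1·(7/6) = -1

-1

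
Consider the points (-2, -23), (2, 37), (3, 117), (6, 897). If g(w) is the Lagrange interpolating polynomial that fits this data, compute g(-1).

Evaluate each Lagrange basis at w = -1:
L_0(-1) = (-3)·(-4)·(-7)/[(-4)·(-5)·(-8)] = 21/40
L_1(-1) = (1)·(-4)·(-7)/[(4)·(-1)·(-4)] = 7/4
L_2(-1) = (1)·(-3)·(-7)/[(5)·(1)·(-3)] = -7/5
L_3(-1) = (1)·(-3)·(-4)/[(8)·(4)·(3)] = 1/8
Sum: (-23)·(21/40) + 37·(7/4) + 117·(-7/5) + 897·(1/8) = 1

1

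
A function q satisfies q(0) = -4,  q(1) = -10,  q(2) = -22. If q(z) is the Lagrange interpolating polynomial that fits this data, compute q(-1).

-4

Evaluate each Lagrange basis at z = -1:
L_0(-1) = (-2)·(-3)/[(-1)·(-2)] = 3
L_1(-1) = (-1)·(-3)/[(1)·(-1)] = -3
L_2(-1) = (-1)·(-2)/[(2)·(1)] = 1
Sum: (-4)·(3) + (-10)·(-3) + (-22)·(1) = -4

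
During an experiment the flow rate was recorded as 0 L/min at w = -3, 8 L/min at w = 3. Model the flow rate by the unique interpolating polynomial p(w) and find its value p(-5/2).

2/3

Evaluate each Lagrange basis at w = -5/2:
L_0(-5/2) = (-11/2)/[(-6)] = 11/12
L_1(-5/2) = (1/2)/[(6)] = 1/12
Sum: 0 + 8·(1/12) = 2/3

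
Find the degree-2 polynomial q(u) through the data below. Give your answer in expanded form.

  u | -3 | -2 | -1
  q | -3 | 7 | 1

Newton's divided differences:
q[-3,-2] = (7 - (-3)) / (-2 - (-3)) = 10
q[-2,-1] = (1 - 7) / (-1 - (-2)) = -6
q[-3,-2,-1] = (-6 - 10) / (-1 - (-3)) = -8
q(u) = -3 + 10·(u + 3) + (-8)·(u + 3)(u + 2)
Expanding: q(u) = -8u^2 - 30u - 21

q(u) = -8u^2 - 30u - 21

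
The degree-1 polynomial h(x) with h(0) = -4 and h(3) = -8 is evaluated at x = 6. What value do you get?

-12

L_0(6) = (3)/[(-3)] = -1
L_1(6) = (6)/[(3)] = 2
Sum: (-4)·(-1) + (-8)·(2) = -12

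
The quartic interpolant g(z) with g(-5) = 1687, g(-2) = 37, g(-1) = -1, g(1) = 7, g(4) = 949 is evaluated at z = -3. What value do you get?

207

Evaluate each Lagrange basis at z = -3:
L_0(-3) = (-1)·(-2)·(-4)·(-7)/[(-3)·(-4)·(-6)·(-9)] = 7/81
L_1(-3) = (2)·(-2)·(-4)·(-7)/[(3)·(-1)·(-3)·(-6)] = 56/27
L_2(-3) = (2)·(-1)·(-4)·(-7)/[(4)·(1)·(-2)·(-5)] = -7/5
L_3(-3) = (2)·(-1)·(-2)·(-7)/[(6)·(3)·(2)·(-3)] = 7/27
L_4(-3) = (2)·(-1)·(-2)·(-4)/[(9)·(6)·(5)·(3)] = -8/405
Sum: 1687·(7/81) + 37·(56/27) + (-1)·(-7/5) + 7·(7/27) + 949·(-8/405) = 207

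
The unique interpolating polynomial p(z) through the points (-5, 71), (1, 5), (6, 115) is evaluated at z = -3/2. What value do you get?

Using Newton's divided-difference form:
p[-5,1] = (5 - 71) / (1 - (-5)) = -11
p[1,6] = (115 - 5) / (6 - 1) = 22
p[-5,1,6] = (22 - (-11)) / (6 - (-5)) = 3
p(-3/2) = 71 + (-11)·(7/2) + 3·(7/2)·(-5/2) = 25/4

25/4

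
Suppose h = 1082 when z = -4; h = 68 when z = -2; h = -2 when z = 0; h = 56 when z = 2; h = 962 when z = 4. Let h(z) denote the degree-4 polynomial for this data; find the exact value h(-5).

L_0(-5) = (-3)·(-5)·(-7)·(-9)/[(-2)·(-4)·(-6)·(-8)] = 315/128
L_1(-5) = (-1)·(-5)·(-7)·(-9)/[(2)·(-2)·(-4)·(-6)] = -105/32
L_2(-5) = (-1)·(-3)·(-7)·(-9)/[(4)·(2)·(-2)·(-4)] = 189/64
L_3(-5) = (-1)·(-3)·(-5)·(-9)/[(6)·(4)·(2)·(-2)] = -45/32
L_4(-5) = (-1)·(-3)·(-5)·(-7)/[(8)·(6)·(4)·(2)] = 35/128
Sum: 1082·(315/128) + 68·(-105/32) + (-2)·(189/64) + 56·(-45/32) + 962·(35/128) = 2618

2618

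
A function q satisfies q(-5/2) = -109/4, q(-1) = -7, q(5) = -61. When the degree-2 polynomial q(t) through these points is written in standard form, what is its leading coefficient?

Build the Lagrange basis polynomials:
L_0(t) = (t + 1)(t - 5) / [45/4] = (4/45)t^2 - (16/45)t - 4/9
L_1(t) = (t + 5/2)(t - 5) / [-9] = -(1/9)t^2 + (5/18)t + 25/18
L_2(t) = (t + 5/2)(t + 1) / [45] = (1/45)t^2 + (7/90)t + 1/18
q(t) = (-109/4)·L_0 + (-7)·L_1 + (-61)·L_2
Only the coefficient of t^2 is needed; take it from each L_i and combine:
(-109/4)·(4/45) + (-7)·(-1/9) + (-61)·(1/45) = -3

-3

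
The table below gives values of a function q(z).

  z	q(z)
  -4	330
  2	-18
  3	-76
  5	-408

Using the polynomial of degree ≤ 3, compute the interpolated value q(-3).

Evaluate each Lagrange basis at z = -3:
L_0(-3) = (-5)·(-6)·(-8)/[(-6)·(-7)·(-9)] = 40/63
L_1(-3) = (1)·(-6)·(-8)/[(6)·(-1)·(-3)] = 8/3
L_2(-3) = (1)·(-5)·(-8)/[(7)·(1)·(-2)] = -20/7
L_3(-3) = (1)·(-5)·(-6)/[(9)·(3)·(2)] = 5/9
Sum: 330·(40/63) + (-18)·(8/3) + (-76)·(-20/7) + (-408)·(5/9) = 152

152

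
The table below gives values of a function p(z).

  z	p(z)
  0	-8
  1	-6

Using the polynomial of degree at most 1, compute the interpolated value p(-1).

Evaluate each Lagrange basis at z = -1:
L_0(-1) = (-2)/[(-1)] = 2
L_1(-1) = (-1)/[(1)] = -1
Sum: (-8)·(2) + (-6)·(-1) = -10

-10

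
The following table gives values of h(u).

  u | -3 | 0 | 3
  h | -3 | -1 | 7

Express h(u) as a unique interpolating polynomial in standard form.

h(u) = (1/3)u^2 + (5/3)u - 1

Newton's divided differences:
h[-3,0] = (-1 - (-3)) / (0 - (-3)) = 2/3
h[0,3] = (7 - (-1)) / (3 - 0) = 8/3
h[-3,0,3] = (8/3 - 2/3) / (3 - (-3)) = 1/3
h(u) = -3 + (2/3)·(u + 3) + (1/3)·(u + 3)u
Expanding: h(u) = (1/3)u^2 + (5/3)u - 1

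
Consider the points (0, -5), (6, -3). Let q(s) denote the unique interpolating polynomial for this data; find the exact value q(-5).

Evaluate each Lagrange basis at s = -5:
L_0(-5) = (-11)/[(-6)] = 11/6
L_1(-5) = (-5)/[(6)] = -5/6
Sum: (-5)·(11/6) + (-3)·(-5/6) = -20/3

-20/3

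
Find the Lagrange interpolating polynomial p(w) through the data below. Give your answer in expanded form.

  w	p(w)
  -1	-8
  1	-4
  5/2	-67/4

Build the Lagrange basis polynomials:
L_0(w) = (w - 1)(w - 5/2) / [7] = (1/7)w^2 - (1/2)w + 5/14
L_1(w) = (w + 1)(w - 5/2) / [-3] = -(1/3)w^2 + (1/2)w + 5/6
L_2(w) = (w + 1)(w - 1) / [21/4] = (4/21)w^2 - 4/21
p(w) = (-8)·L_0 + (-4)·L_1 + (-67/4)·L_2
  (-8)·L_0(w) = -(8/7)w^2 + 4w - 20/7
  (-4)·L_1(w) = (4/3)w^2 - 2w - 10/3
  (-67/4)·L_2(w) = -(67/21)w^2 + 67/21
Adding term by term: -3w^2 + 2w - 3

p(w) = -3w^2 + 2w - 3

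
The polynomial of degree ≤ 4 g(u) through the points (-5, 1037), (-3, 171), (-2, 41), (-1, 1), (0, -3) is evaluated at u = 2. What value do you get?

1

Evaluate each Lagrange basis at u = 2:
L_0(2) = (5)·(4)·(3)·(2)/[(-2)·(-3)·(-4)·(-5)] = 1
L_1(2) = (7)·(4)·(3)·(2)/[(2)·(-1)·(-2)·(-3)] = -14
L_2(2) = (7)·(5)·(3)·(2)/[(3)·(1)·(-1)·(-2)] = 35
L_3(2) = (7)·(5)·(4)·(2)/[(4)·(2)·(1)·(-1)] = -35
L_4(2) = (7)·(5)·(4)·(3)/[(5)·(3)·(2)·(1)] = 14
Sum: 1037·(1) + 171·(-14) + 41·(35) + 1·(-35) + (-3)·(14) = 1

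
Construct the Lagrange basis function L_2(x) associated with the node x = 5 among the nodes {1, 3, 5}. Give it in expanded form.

L_2(x) = (1/8)x^2 - (1/2)x + 3/8

L_2(x) = (x - 1)(x - 3) / [(4)·(2)]
       = (x^2 - 4x + 3) / (8)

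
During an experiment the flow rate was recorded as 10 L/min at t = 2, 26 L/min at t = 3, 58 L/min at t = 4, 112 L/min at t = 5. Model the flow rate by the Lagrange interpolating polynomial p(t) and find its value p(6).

L_0(6) = (3)·(2)·(1)/[(-1)·(-2)·(-3)] = -1
L_1(6) = (4)·(2)·(1)/[(1)·(-1)·(-2)] = 4
L_2(6) = (4)·(3)·(1)/[(2)·(1)·(-1)] = -6
L_3(6) = (4)·(3)·(2)/[(3)·(2)·(1)] = 4
Sum: 10·(-1) + 26·(4) + 58·(-6) + 112·(4) = 194

194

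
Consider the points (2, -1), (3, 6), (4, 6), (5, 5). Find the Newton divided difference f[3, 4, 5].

f[3,4] = (6 - 6) / (4 - 3) = 0
f[4,5] = (5 - 6) / (5 - 4) = -1
f[3,4,5] = (-1 - 0) / (5 - 3) = -1/2

-1/2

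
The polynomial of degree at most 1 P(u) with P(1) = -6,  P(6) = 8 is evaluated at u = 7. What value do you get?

L_0(7) = (1)/[(-5)] = -1/5
L_1(7) = (6)/[(5)] = 6/5
Sum: (-6)·(-1/5) + 8·(6/5) = 54/5

54/5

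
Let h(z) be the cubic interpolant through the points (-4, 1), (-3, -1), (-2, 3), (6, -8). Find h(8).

Using Newton's divided-difference form:
h[-4,-3] = (-1 - 1) / (-3 - (-4)) = -2
h[-3,-2] = (3 - (-1)) / (-2 - (-3)) = 4
h[-2,6] = (-8 - 3) / (6 - (-2)) = -11/8
h[-4,-3,-2] = (4 - (-2)) / (-2 - (-4)) = 3
h[-3,-2,6] = (-11/8 - 4) / (6 - (-3)) = -43/72
h[-4,-3,-2,6] = (-43/72 - 3) / (6 - (-4)) = -259/720
h(8) = 1 + (-2)·(12) + 3·(12)·(11) + (-259/720)·(12)·(11)·(10) = -611/6

-611/6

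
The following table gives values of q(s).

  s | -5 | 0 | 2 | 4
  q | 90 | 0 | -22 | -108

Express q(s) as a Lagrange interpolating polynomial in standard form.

q(s) = -s^3 - 2s^2 - 3s

L_0(s) = s(s - 2)(s - 4) / [-315] = -(1/315)s^3 + (2/105)s^2 - (8/315)s
L_1(s) = (s + 5)(s - 2)(s - 4) / [40] = (1/40)s^3 - (1/40)s^2 - (11/20)s + 1
L_2(s) = (s + 5)s(s - 4) / [-28] = -(1/28)s^3 - (1/28)s^2 + (5/7)s
L_3(s) = (s + 5)s(s - 2) / [72] = (1/72)s^3 + (1/24)s^2 - (5/36)s
q(s) = 90·L_0 + 0·L_1 + (-22)·L_2 + (-108)·L_3
  90·L_0(s) = -(2/7)s^3 + (12/7)s^2 - (16/7)s
  0·L_1(s) = 0
  (-22)·L_2(s) = (11/14)s^3 + (11/14)s^2 - (110/7)s
  (-108)·L_3(s) = -(3/2)s^3 - (9/2)s^2 + 15s
Adding term by term: -s^3 - 2s^2 - 3s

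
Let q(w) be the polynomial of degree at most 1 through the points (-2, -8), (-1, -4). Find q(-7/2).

-14

L_0(-7/2) = (-5/2)/[(-1)] = 5/2
L_1(-7/2) = (-3/2)/[(1)] = -3/2
Sum: (-8)·(5/2) + (-4)·(-3/2) = -14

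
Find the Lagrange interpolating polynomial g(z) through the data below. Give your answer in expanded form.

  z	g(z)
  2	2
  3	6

g(z) = 4z - 6

Build the Lagrange basis polynomials:
L_0(z) = (z - 3) / [-1] = -z + 3
L_1(z) = (z - 2) / [1] = z - 2
g(z) = 2·L_0 + 6·L_1
  2·L_0(z) = -2z + 6
  6·L_1(z) = 6z - 12
Adding term by term: 4z - 6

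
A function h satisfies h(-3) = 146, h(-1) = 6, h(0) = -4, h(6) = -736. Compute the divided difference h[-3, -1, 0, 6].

h[-3,-1] = (6 - 146) / (-1 - (-3)) = -70
h[-1,0] = (-4 - 6) / (0 - (-1)) = -10
h[0,6] = (-736 - (-4)) / (6 - 0) = -122
h[-3,-1,0] = (-10 - (-70)) / (0 - (-3)) = 20
h[-1,0,6] = (-122 - (-10)) / (6 - (-1)) = -16
h[-3,-1,0,6] = (-16 - 20) / (6 - (-3)) = -4

-4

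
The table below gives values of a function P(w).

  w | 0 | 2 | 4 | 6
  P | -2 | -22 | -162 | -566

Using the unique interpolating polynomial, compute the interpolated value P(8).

-1378

Evaluate each Lagrange basis at w = 8:
L_0(8) = (6)·(4)·(2)/[(-2)·(-4)·(-6)] = -1
L_1(8) = (8)·(4)·(2)/[(2)·(-2)·(-4)] = 4
L_2(8) = (8)·(6)·(2)/[(4)·(2)·(-2)] = -6
L_3(8) = (8)·(6)·(4)/[(6)·(4)·(2)] = 4
Sum: (-2)·(-1) + (-22)·(4) + (-162)·(-6) + (-566)·(4) = -1378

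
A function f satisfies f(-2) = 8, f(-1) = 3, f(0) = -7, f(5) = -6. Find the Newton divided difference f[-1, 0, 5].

17/10

f[-1,0] = (-7 - 3) / (0 - (-1)) = -10
f[0,5] = (-6 - (-7)) / (5 - 0) = 1/5
f[-1,0,5] = (1/5 - (-10)) / (5 - (-1)) = 17/10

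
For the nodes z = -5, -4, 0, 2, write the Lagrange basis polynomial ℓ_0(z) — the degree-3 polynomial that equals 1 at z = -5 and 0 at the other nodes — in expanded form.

ℓ_0(z) = (z + 4)z(z - 2) / [(-1)·(-5)·(-7)]
       = (z^3 + 2z^2 - 8z) / (-35)

ℓ_0(z) = -(1/35)z^3 - (2/35)z^2 + (8/35)z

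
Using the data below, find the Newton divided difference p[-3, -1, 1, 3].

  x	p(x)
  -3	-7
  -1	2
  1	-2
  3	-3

p[-3,-1] = (2 - (-7)) / (-1 - (-3)) = 9/2
p[-1,1] = (-2 - 2) / (1 - (-1)) = -2
p[1,3] = (-3 - (-2)) / (3 - 1) = -1/2
p[-3,-1,1] = (-2 - 9/2) / (1 - (-3)) = -13/8
p[-1,1,3] = (-1/2 - (-2)) / (3 - (-1)) = 3/8
p[-3,-1,1,3] = (3/8 - (-13/8)) / (3 - (-3)) = 1/3

1/3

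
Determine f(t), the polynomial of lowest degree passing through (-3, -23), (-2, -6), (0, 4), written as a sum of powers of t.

f(t) = -4t^2 - 3t + 4

Newton's divided differences:
f[-3,-2] = (-6 - (-23)) / (-2 - (-3)) = 17
f[-2,0] = (4 - (-6)) / (0 - (-2)) = 5
f[-3,-2,0] = (5 - 17) / (0 - (-3)) = -4
f(t) = -23 + 17·(t + 3) + (-4)·(t + 3)(t + 2)
Expanding: f(t) = -4t^2 - 3t + 4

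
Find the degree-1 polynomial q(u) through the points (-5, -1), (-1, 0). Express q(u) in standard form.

L_0(u) = (u + 1) / [-4] = -(1/4)u - 1/4
L_1(u) = (u + 5) / [4] = (1/4)u + 5/4
q(u) = (-1)·L_0 + 0·L_1
  (-1)·L_0(u) = (1/4)u + 1/4
  0·L_1(u) = 0
Adding term by term: (1/4)u + 1/4

q(u) = (1/4)u + 1/4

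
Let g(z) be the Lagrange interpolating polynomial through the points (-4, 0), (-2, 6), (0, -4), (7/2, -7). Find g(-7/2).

218/55

Evaluate each Lagrange basis at z = -7/2:
L_0(-7/2) = (-3/2)·(-7/2)·(-7)/[(-2)·(-4)·(-15/2)] = 49/80
L_1(-7/2) = (1/2)·(-7/2)·(-7)/[(2)·(-2)·(-11/2)] = 49/88
L_2(-7/2) = (1/2)·(-3/2)·(-7)/[(4)·(2)·(-7/2)] = -3/16
L_3(-7/2) = (1/2)·(-3/2)·(-7/2)/[(15/2)·(11/2)·(7/2)] = 1/55
Sum: 0 + 6·(49/88) + (-4)·(-3/16) + (-7)·(1/55) = 218/55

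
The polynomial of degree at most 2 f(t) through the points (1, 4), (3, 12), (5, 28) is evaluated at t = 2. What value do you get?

Using Newton's divided-difference form:
f[1,3] = (12 - 4) / (3 - 1) = 4
f[3,5] = (28 - 12) / (5 - 3) = 8
f[1,3,5] = (8 - 4) / (5 - 1) = 1
f(2) = 4 + 4·(1) + 1·(1)·(-1) = 7

7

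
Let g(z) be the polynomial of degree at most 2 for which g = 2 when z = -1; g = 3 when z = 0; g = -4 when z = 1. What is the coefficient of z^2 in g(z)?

Build the Lagrange basis polynomials:
L_0(z) = z(z - 1) / [2] = (1/2)z^2 - (1/2)z
L_1(z) = (z + 1)(z - 1) / [-1] = -z^2 + 1
L_2(z) = (z + 1)z / [2] = (1/2)z^2 + (1/2)z
g(z) = 2·L_0 + 3·L_1 + (-4)·L_2
Only the coefficient of z^2 is needed; take it from each L_i and combine:
2·(1/2) + 3·(-1) + (-4)·(1/2) = -4

-4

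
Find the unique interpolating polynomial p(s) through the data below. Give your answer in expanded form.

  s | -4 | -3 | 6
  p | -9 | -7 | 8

Build the Lagrange basis polynomials:
L_0(s) = (s + 3)(s - 6) / [10] = (1/10)s^2 - (3/10)s - 9/5
L_1(s) = (s + 4)(s - 6) / [-9] = -(1/9)s^2 + (2/9)s + 8/3
L_2(s) = (s + 4)(s + 3) / [90] = (1/90)s^2 + (7/90)s + 2/15
p(s) = (-9)·L_0 + (-7)·L_1 + 8·L_2
  (-9)·L_0(s) = -(9/10)s^2 + (27/10)s + 81/5
  (-7)·L_1(s) = (7/9)s^2 - (14/9)s - 56/3
  8·L_2(s) = (4/45)s^2 + (28/45)s + 16/15
Adding term by term: -(1/30)s^2 + (53/30)s - 7/5

p(s) = -(1/30)s^2 + (53/30)s - 7/5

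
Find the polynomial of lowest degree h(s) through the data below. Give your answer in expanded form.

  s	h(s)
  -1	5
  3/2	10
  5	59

h(s) = 2s^2 + s + 4

Build the Lagrange basis polynomials:
L_0(s) = (s - 3/2)(s - 5) / [15] = (1/15)s^2 - (13/30)s + 1/2
L_1(s) = (s + 1)(s - 5) / [-35/4] = -(4/35)s^2 + (16/35)s + 4/7
L_2(s) = (s + 1)(s - 3/2) / [21] = (1/21)s^2 - (1/42)s - 1/14
h(s) = 5·L_0 + 10·L_1 + 59·L_2
  5·L_0(s) = (1/3)s^2 - (13/6)s + 5/2
  10·L_1(s) = -(8/7)s^2 + (32/7)s + 40/7
  59·L_2(s) = (59/21)s^2 - (59/42)s - 59/14
Adding term by term: 2s^2 + s + 4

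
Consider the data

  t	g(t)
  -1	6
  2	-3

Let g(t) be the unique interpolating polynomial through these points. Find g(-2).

Evaluate each Lagrange basis at t = -2:
L_0(-2) = (-4)/[(-3)] = 4/3
L_1(-2) = (-1)/[(3)] = -1/3
Sum: 6·(4/3) + (-3)·(-1/3) = 9

9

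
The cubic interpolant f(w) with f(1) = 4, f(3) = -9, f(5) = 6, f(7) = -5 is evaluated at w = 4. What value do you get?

-13/8

L_0(4) = (1)·(-1)·(-3)/[(-2)·(-4)·(-6)] = -1/16
L_1(4) = (3)·(-1)·(-3)/[(2)·(-2)·(-4)] = 9/16
L_2(4) = (3)·(1)·(-3)/[(4)·(2)·(-2)] = 9/16
L_3(4) = (3)·(1)·(-1)/[(6)·(4)·(2)] = -1/16
Sum: 4·(-1/16) + (-9)·(9/16) + 6·(9/16) + (-5)·(-1/16) = -13/8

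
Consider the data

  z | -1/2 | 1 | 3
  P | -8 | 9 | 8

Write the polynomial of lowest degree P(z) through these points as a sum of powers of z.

Build the Lagrange basis polynomials:
L_0(z) = (z - 1)(z - 3) / [21/4] = (4/21)z^2 - (16/21)z + 4/7
L_1(z) = (z + 1/2)(z - 3) / [-3] = -(1/3)z^2 + (5/6)z + 1/2
L_2(z) = (z + 1/2)(z - 1) / [7] = (1/7)z^2 - (1/14)z - 1/14
P(z) = (-8)·L_0 + 9·L_1 + 8·L_2
  (-8)·L_0(z) = -(32/21)z^2 + (128/21)z - 32/7
  9·L_1(z) = -3z^2 + (15/2)z + 9/2
  8·L_2(z) = (8/7)z^2 - (4/7)z - 4/7
Adding term by term: -(71/21)z^2 + (547/42)z - 9/14

P(z) = -(71/21)z^2 + (547/42)z - 9/14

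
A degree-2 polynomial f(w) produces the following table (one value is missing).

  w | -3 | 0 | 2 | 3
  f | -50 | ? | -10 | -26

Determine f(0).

-2

The 3 known values determine f uniquely (degree ≤ 2).
Evaluate each Lagrange basis at w = 0:
L_0(0) = (-2)·(-3)/[(-5)·(-6)] = 1/5
L_1(0) = (3)·(-3)/[(5)·(-1)] = 9/5
L_2(0) = (3)·(-2)/[(6)·(1)] = -1
Sum: (-50)·(1/5) + (-10)·(9/5) + (-26)·(-1) = -2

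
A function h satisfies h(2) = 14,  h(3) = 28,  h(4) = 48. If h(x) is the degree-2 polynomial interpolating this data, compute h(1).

6

Using Newton's divided-difference form:
h[2,3] = (28 - 14) / (3 - 2) = 14
h[3,4] = (48 - 28) / (4 - 3) = 20
h[2,3,4] = (20 - 14) / (4 - 2) = 3
h(1) = 14 + 14·(-1) + 3·(-1)·(-2) = 6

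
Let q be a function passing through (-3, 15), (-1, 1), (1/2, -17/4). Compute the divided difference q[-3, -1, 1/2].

1

q[-3,-1] = (1 - 15) / (-1 - (-3)) = -7
q[-1,1/2] = (-17/4 - 1) / (1/2 - (-1)) = -7/2
q[-3,-1,1/2] = (-7/2 - (-7)) / (1/2 - (-3)) = 1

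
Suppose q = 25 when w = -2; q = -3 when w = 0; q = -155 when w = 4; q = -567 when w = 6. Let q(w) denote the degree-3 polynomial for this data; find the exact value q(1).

-2

Evaluate each Lagrange basis at w = 1:
L_0(1) = (1)·(-3)·(-5)/[(-2)·(-6)·(-8)] = -5/32
L_1(1) = (3)·(-3)·(-5)/[(2)·(-4)·(-6)] = 15/16
L_2(1) = (3)·(1)·(-5)/[(6)·(4)·(-2)] = 5/16
L_3(1) = (3)·(1)·(-3)/[(8)·(6)·(2)] = -3/32
Sum: 25·(-5/32) + (-3)·(15/16) + (-155)·(5/16) + (-567)·(-3/32) = -2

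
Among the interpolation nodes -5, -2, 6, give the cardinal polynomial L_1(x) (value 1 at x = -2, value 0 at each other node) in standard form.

L_1(x) = -(1/24)x^2 + (1/24)x + 5/4

L_1(x) = (x + 5)(x - 6) / [(3)·(-8)]
       = (x^2 - x - 30) / (-24)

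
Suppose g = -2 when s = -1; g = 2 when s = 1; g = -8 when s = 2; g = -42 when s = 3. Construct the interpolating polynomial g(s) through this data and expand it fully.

Newton's divided differences:
g[-1,1] = (2 - (-2)) / (1 - (-1)) = 2
g[1,2] = (-8 - 2) / (2 - 1) = -10
g[2,3] = (-42 - (-8)) / (3 - 2) = -34
g[-1,1,2] = (-10 - 2) / (2 - (-1)) = -4
g[1,2,3] = (-34 - (-10)) / (3 - 1) = -12
g[-1,1,2,3] = (-12 - (-4)) / (3 - (-1)) = -2
g(s) = -2 + 2·(s + 1) + (-4)·(s + 1)(s - 1) + (-2)·(s + 1)(s - 1)(s - 2)
Expanding: g(s) = -2s^3 + 4s

g(s) = -2s^3 + 4s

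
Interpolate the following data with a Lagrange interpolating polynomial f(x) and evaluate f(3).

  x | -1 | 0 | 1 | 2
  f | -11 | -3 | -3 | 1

L_0(3) = (3)·(2)·(1)/[(-1)·(-2)·(-3)] = -1
L_1(3) = (4)·(2)·(1)/[(1)·(-1)·(-2)] = 4
L_2(3) = (4)·(3)·(1)/[(2)·(1)·(-1)] = -6
L_3(3) = (4)·(3)·(2)/[(3)·(2)·(1)] = 4
Sum: (-11)·(-1) + (-3)·(4) + (-3)·(-6) + 1·(4) = 21

21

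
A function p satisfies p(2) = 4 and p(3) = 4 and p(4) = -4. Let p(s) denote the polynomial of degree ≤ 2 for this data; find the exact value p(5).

-20

L_0(5) = (2)·(1)/[(-1)·(-2)] = 1
L_1(5) = (3)·(1)/[(1)·(-1)] = -3
L_2(5) = (3)·(2)/[(2)·(1)] = 3
Sum: 4·(1) + 4·(-3) + (-4)·(3) = -20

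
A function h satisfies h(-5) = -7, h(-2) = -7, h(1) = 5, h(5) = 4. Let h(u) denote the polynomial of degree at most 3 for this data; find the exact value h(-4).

Evaluate each Lagrange basis at u = -4:
L_0(-4) = (-2)·(-5)·(-9)/[(-3)·(-6)·(-10)] = 1/2
L_1(-4) = (1)·(-5)·(-9)/[(3)·(-3)·(-7)] = 5/7
L_2(-4) = (1)·(-2)·(-9)/[(6)·(3)·(-4)] = -1/4
L_3(-4) = (1)·(-2)·(-5)/[(10)·(7)·(4)] = 1/28
Sum: (-7)·(1/2) + (-7)·(5/7) + 5·(-1/4) + 4·(1/28) = -269/28

-269/28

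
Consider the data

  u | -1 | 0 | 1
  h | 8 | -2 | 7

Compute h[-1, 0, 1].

h[-1,0] = (-2 - 8) / (0 - (-1)) = -10
h[0,1] = (7 - (-2)) / (1 - 0) = 9
h[-1,0,1] = (9 - (-10)) / (1 - (-1)) = 19/2

19/2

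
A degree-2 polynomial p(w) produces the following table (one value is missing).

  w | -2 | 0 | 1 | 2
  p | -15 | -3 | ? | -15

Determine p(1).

-6

The 3 known values determine p uniquely (degree ≤ 2).
Evaluate each Lagrange basis at w = 1:
L_0(1) = (1)·(-1)/[(-2)·(-4)] = -1/8
L_1(1) = (3)·(-1)/[(2)·(-2)] = 3/4
L_2(1) = (3)·(1)/[(4)·(2)] = 3/8
Sum: (-15)·(-1/8) + (-3)·(3/4) + (-15)·(3/8) = -6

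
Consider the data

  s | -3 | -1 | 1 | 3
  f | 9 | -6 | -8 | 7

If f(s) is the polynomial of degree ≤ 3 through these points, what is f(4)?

Using Newton's divided-difference form:
f[-3,-1] = (-6 - 9) / (-1 - (-3)) = -15/2
f[-1,1] = (-8 - (-6)) / (1 - (-1)) = -1
f[1,3] = (7 - (-8)) / (3 - 1) = 15/2
f[-3,-1,1] = (-1 - (-15/2)) / (1 - (-3)) = 13/8
f[-1,1,3] = (15/2 - (-1)) / (3 - (-1)) = 17/8
f[-3,-1,1,3] = (17/8 - 13/8) / (3 - (-3)) = 1/12
f(4) = 9 + (-15/2)·(7) + (13/8)·(7)·(5) + (1/12)·(7)·(5)·(3) = 177/8

177/8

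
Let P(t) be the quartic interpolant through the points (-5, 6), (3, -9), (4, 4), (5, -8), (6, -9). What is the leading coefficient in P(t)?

The leading coefficient equals the top divided difference P[-5,3,4,5,6].
P[-5,3] = (-9 - 6) / (3 - (-5)) = -15/8
P[3,4] = (4 - (-9)) / (4 - 3) = 13
P[4,5] = (-8 - 4) / (5 - 4) = -12
P[5,6] = (-9 - (-8)) / (6 - 5) = -1
P[-5,3,4] = (13 - (-15/8)) / (4 - (-5)) = 119/72
P[3,4,5] = (-12 - 13) / (5 - 3) = -25/2
P[4,5,6] = (-1 - (-12)) / (6 - 4) = 11/2
P[-5,3,4,5] = (-25/2 - 119/72) / (5 - (-5)) = -1019/720
P[3,4,5,6] = (11/2 - (-25/2)) / (6 - 3) = 6
P[-5,3,4,5,6] = (6 - (-1019/720)) / (6 - (-5)) = 5339/7920

5339/7920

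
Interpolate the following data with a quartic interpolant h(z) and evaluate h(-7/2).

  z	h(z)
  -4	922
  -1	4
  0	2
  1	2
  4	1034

4237/8

L_0(-7/2) = (-5/2)·(-7/2)·(-9/2)·(-15/2)/[(-3)·(-4)·(-5)·(-8)] = 315/512
L_1(-7/2) = (1/2)·(-7/2)·(-9/2)·(-15/2)/[(3)·(-1)·(-2)·(-5)] = 63/32
L_2(-7/2) = (1/2)·(-5/2)·(-9/2)·(-15/2)/[(4)·(1)·(-1)·(-4)] = -675/256
L_3(-7/2) = (1/2)·(-5/2)·(-7/2)·(-15/2)/[(5)·(2)·(1)·(-3)] = 35/32
L_4(-7/2) = (1/2)·(-5/2)·(-7/2)·(-9/2)/[(8)·(5)·(4)·(3)] = -21/512
Sum: 922·(315/512) + 4·(63/32) + 2·(-675/256) + 2·(35/32) + 1034·(-21/512) = 4237/8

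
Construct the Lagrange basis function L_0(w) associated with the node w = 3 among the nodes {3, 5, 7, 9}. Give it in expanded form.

L_0(w) = -(1/48)w^3 + (7/16)w^2 - (143/48)w + 105/16

L_0(w) = (w - 5)(w - 7)(w - 9) / [(-2)·(-4)·(-6)]
       = (w^3 - 21w^2 + 143w - 315) / (-48)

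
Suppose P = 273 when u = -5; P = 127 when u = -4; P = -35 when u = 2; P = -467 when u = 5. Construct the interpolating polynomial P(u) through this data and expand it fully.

P(u) = -3u^3 - 4u^2 + u + 3

L_0(u) = (u + 4)(u - 2)(u - 5) / [-70] = -(1/70)u^3 + (3/70)u^2 + (9/35)u - 4/7
L_1(u) = (u + 5)(u - 2)(u - 5) / [54] = (1/54)u^3 - (1/27)u^2 - (25/54)u + 25/27
L_2(u) = (u + 5)(u + 4)(u - 5) / [-126] = -(1/126)u^3 - (2/63)u^2 + (25/126)u + 50/63
L_3(u) = (u + 5)(u + 4)(u - 2) / [270] = (1/270)u^3 + (7/270)u^2 + (1/135)u - 4/27
P(u) = 273·L_0 + 127·L_1 + (-35)·L_2 + (-467)·L_3
  273·L_0(u) = -(39/10)u^3 + (117/10)u^2 + (351/5)u - 156
  127·L_1(u) = (127/54)u^3 - (127/27)u^2 - (3175/54)u + 3175/27
  (-35)·L_2(u) = (5/18)u^3 + (10/9)u^2 - (125/18)u - 250/9
  (-467)·L_3(u) = -(467/270)u^3 - (3269/270)u^2 - (467/135)u + 1868/27
Adding term by term: -3u^3 - 4u^2 + u + 3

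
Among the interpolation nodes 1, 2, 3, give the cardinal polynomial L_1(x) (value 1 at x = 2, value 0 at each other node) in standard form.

L_1(x) = -x^2 + 4x - 3

L_1(x) = (x - 1)(x - 3) / [(1)·(-1)]
       = (x^2 - 4x + 3) / (-1)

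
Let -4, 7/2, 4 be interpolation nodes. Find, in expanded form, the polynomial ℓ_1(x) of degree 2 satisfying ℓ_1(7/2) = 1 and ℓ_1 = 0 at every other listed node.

ℓ_1(x) = (x + 4)(x - 4) / [(15/2)·(-1/2)]
       = (x^2 - 16) / (-15/4)

ℓ_1(x) = -(4/15)x^2 + 64/15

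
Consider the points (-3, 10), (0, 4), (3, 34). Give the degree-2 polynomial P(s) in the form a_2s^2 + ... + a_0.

Build the Lagrange basis polynomials:
L_0(s) = s(s - 3) / [18] = (1/18)s^2 - (1/6)s
L_1(s) = (s + 3)(s - 3) / [-9] = -(1/9)s^2 + 1
L_2(s) = (s + 3)s / [18] = (1/18)s^2 + (1/6)s
P(s) = 10·L_0 + 4·L_1 + 34·L_2
  10·L_0(s) = (5/9)s^2 - (5/3)s
  4·L_1(s) = -(4/9)s^2 + 4
  34·L_2(s) = (17/9)s^2 + (17/3)s
Adding term by term: 2s^2 + 4s + 4

P(s) = 2s^2 + 4s + 4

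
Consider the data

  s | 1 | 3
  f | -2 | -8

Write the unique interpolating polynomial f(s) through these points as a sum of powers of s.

Build the Lagrange basis polynomials:
L_0(s) = (s - 3) / [-2] = -(1/2)s + 3/2
L_1(s) = (s - 1) / [2] = (1/2)s - 1/2
f(s) = (-2)·L_0 + (-8)·L_1
  (-2)·L_0(s) = s - 3
  (-8)·L_1(s) = -4s + 4
Adding term by term: -3s + 1

f(s) = -3s + 1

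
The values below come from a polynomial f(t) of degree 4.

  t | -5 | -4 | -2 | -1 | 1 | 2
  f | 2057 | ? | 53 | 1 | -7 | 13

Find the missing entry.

853

The 5 known values determine f uniquely (degree ≤ 4).
L_0(-4) = (-2)·(-3)·(-5)·(-6)/[(-3)·(-4)·(-6)·(-7)] = 5/14
L_1(-4) = (1)·(-3)·(-5)·(-6)/[(3)·(-1)·(-3)·(-4)] = 5/2
L_2(-4) = (1)·(-2)·(-5)·(-6)/[(4)·(1)·(-2)·(-3)] = -5/2
L_3(-4) = (1)·(-2)·(-3)·(-6)/[(6)·(3)·(2)·(-1)] = 1
L_4(-4) = (1)·(-2)·(-3)·(-5)/[(7)·(4)·(3)·(1)] = -5/14
Sum: 2057·(5/14) + 53·(5/2) + 1·(-5/2) + (-7)·(1) + 13·(-5/14) = 853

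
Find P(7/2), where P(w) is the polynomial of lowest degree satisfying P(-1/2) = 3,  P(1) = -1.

Evaluate each Lagrange basis at w = 7/2:
L_0(7/2) = (5/2)/[(-3/2)] = -5/3
L_1(7/2) = (4)/[(3/2)] = 8/3
Sum: 3·(-5/3) + (-1)·(8/3) = -23/3

-23/3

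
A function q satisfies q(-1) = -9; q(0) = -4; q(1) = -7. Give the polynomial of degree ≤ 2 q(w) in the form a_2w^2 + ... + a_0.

q(w) = -4w^2 + w - 4

Build the Lagrange basis polynomials:
L_0(w) = w(w - 1) / [2] = (1/2)w^2 - (1/2)w
L_1(w) = (w + 1)(w - 1) / [-1] = -w^2 + 1
L_2(w) = (w + 1)w / [2] = (1/2)w^2 + (1/2)w
q(w) = (-9)·L_0 + (-4)·L_1 + (-7)·L_2
  (-9)·L_0(w) = -(9/2)w^2 + (9/2)w
  (-4)·L_1(w) = 4w^2 - 4
  (-7)·L_2(w) = -(7/2)w^2 - (7/2)w
Adding term by term: -4w^2 + w - 4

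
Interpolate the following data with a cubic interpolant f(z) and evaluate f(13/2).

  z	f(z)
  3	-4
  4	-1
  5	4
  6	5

L_0(13/2) = (5/2)·(3/2)·(1/2)/[(-1)·(-2)·(-3)] = -5/16
L_1(13/2) = (7/2)·(3/2)·(1/2)/[(1)·(-1)·(-2)] = 21/16
L_2(13/2) = (7/2)·(5/2)·(1/2)/[(2)·(1)·(-1)] = -35/16
L_3(13/2) = (7/2)·(5/2)·(3/2)/[(3)·(2)·(1)] = 35/16
Sum: (-4)·(-5/16) + (-1)·(21/16) + 4·(-35/16) + 5·(35/16) = 17/8

17/8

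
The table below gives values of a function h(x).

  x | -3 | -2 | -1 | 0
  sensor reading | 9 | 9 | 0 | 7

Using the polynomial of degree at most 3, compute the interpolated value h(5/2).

Using Newton's divided-difference form:
h[-3,-2] = (9 - 9) / (-2 - (-3)) = 0
h[-2,-1] = (0 - 9) / (-1 - (-2)) = -9
h[-1,0] = (7 - 0) / (0 - (-1)) = 7
h[-3,-2,-1] = (-9 - 0) / (-1 - (-3)) = -9/2
h[-2,-1,0] = (7 - (-9)) / (0 - (-2)) = 8
h[-3,-2,-1,0] = (8 - (-9/2)) / (0 - (-3)) = 25/6
h(5/2) = 9 + 0·(11/2) + (-9/2)·(11/2)·(9/2) + (25/6)·(11/2)·(9/2)·(7/2) = 4137/16

4137/16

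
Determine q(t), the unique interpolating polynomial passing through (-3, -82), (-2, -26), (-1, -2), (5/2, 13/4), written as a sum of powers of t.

Build the Lagrange basis polynomials:
L_0(t) = (t + 2)(t + 1)(t - 5/2) / [-11] = -(1/11)t^3 - (1/22)t^2 + (1/2)t + 5/11
L_1(t) = (t + 3)(t + 1)(t - 5/2) / [9/2] = (2/9)t^3 + (1/3)t^2 - (14/9)t - 5/3
L_2(t) = (t + 3)(t + 2)(t - 5/2) / [-7] = -(1/7)t^3 - (5/14)t^2 + (13/14)t + 15/7
L_3(t) = (t + 3)(t + 2)(t + 1) / [693/8] = (8/693)t^3 + (16/231)t^2 + (8/63)t + 16/231
q(t) = (-82)·L_0 + (-26)·L_1 + (-2)·L_2 + (13/4)·L_3
  (-82)·L_0(t) = (82/11)t^3 + (41/11)t^2 - 41t - 410/11
  (-26)·L_1(t) = -(52/9)t^3 - (26/3)t^2 + (364/9)t + 130/3
  (-2)·L_2(t) = (2/7)t^3 + (5/7)t^2 - (13/7)t - 30/7
  (13/4)·L_3(t) = (26/693)t^3 + (52/231)t^2 + (26/63)t + 52/231
Adding term by term: 2t^3 - 4t^2 - 2t + 2

q(t) = 2t^3 - 4t^2 - 2t + 2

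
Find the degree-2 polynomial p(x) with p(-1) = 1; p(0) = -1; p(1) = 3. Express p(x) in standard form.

p(x) = 3x^2 + x - 1

L_0(x) = x(x - 1) / [2] = (1/2)x^2 - (1/2)x
L_1(x) = (x + 1)(x - 1) / [-1] = -x^2 + 1
L_2(x) = (x + 1)x / [2] = (1/2)x^2 + (1/2)x
p(x) = 1·L_0 + (-1)·L_1 + 3·L_2
  1·L_0(x) = (1/2)x^2 - (1/2)x
  (-1)·L_1(x) = x^2 - 1
  3·L_2(x) = (3/2)x^2 + (3/2)x
Adding term by term: 3x^2 + x - 1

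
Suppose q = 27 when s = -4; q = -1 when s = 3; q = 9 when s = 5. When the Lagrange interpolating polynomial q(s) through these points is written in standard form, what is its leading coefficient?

L_0(s) = (s - 3)(s - 5) / [63] = (1/63)s^2 - (8/63)s + 5/21
L_1(s) = (s + 4)(s - 5) / [-14] = -(1/14)s^2 + (1/14)s + 10/7
L_2(s) = (s + 4)(s - 3) / [18] = (1/18)s^2 + (1/18)s - 2/3
q(s) = 27·L_0 + (-1)·L_1 + 9·L_2
Only the coefficient of s^2 is needed; take it from each L_i and combine:
27·(1/63) + (-1)·(-1/14) + 9·(1/18) = 1

1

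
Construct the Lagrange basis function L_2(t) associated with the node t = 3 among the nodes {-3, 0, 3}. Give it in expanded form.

L_2(t) = (1/18)t^2 + (1/6)t

L_2(t) = (t + 3)t / [(6)·(3)]
       = (t^2 + 3t) / (18)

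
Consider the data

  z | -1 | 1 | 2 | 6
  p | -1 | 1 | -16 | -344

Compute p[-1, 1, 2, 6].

p[-1,1] = (1 - (-1)) / (1 - (-1)) = 1
p[1,2] = (-16 - 1) / (2 - 1) = -17
p[2,6] = (-344 - (-16)) / (6 - 2) = -82
p[-1,1,2] = (-17 - 1) / (2 - (-1)) = -6
p[1,2,6] = (-82 - (-17)) / (6 - 1) = -13
p[-1,1,2,6] = (-13 - (-6)) / (6 - (-1)) = -1

-1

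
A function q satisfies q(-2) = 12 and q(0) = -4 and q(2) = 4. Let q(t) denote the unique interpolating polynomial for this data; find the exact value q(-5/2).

Evaluate each Lagrange basis at t = -5/2:
L_0(-5/2) = (-5/2)·(-9/2)/[(-2)·(-4)] = 45/32
L_1(-5/2) = (-1/2)·(-9/2)/[(2)·(-2)] = -9/16
L_2(-5/2) = (-1/2)·(-5/2)/[(4)·(2)] = 5/32
Sum: 12·(45/32) + (-4)·(-9/16) + 4·(5/32) = 79/4

79/4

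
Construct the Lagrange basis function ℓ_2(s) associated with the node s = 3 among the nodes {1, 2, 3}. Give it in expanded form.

ℓ_2(s) = (s - 1)(s - 2) / [(2)·(1)]
       = (s^2 - 3s + 2) / (2)

ℓ_2(s) = (1/2)s^2 - (3/2)s + 1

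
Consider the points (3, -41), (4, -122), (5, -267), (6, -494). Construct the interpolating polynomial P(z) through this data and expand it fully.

P(z) = -3z^3 + 4z^2 + 2z - 2

Build the Lagrange basis polynomials:
L_0(z) = (z - 4)(z - 5)(z - 6) / [-6] = -(1/6)z^3 + (5/2)z^2 - (37/3)z + 20
L_1(z) = (z - 3)(z - 5)(z - 6) / [2] = (1/2)z^3 - 7z^2 + (63/2)z - 45
L_2(z) = (z - 3)(z - 4)(z - 6) / [-2] = -(1/2)z^3 + (13/2)z^2 - 27z + 36
L_3(z) = (z - 3)(z - 4)(z - 5) / [6] = (1/6)z^3 - 2z^2 + (47/6)z - 10
P(z) = (-41)·L_0 + (-122)·L_1 + (-267)·L_2 + (-494)·L_3
  (-41)·L_0(z) = (41/6)z^3 - (205/2)z^2 + (1517/3)z - 820
  (-122)·L_1(z) = -61z^3 + 854z^2 - 3843z + 5490
  (-267)·L_2(z) = (267/2)z^3 - (3471/2)z^2 + 7209z - 9612
  (-494)·L_3(z) = -(247/3)z^3 + 988z^2 - (11609/3)z + 4940
Adding term by term: -3z^3 + 4z^2 + 2z - 2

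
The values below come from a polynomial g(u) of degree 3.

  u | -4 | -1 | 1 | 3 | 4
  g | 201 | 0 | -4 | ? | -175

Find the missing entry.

-72

The 4 known values determine g uniquely (degree ≤ 3).
L_0(3) = (4)·(2)·(-1)/[(-3)·(-5)·(-8)] = 1/15
L_1(3) = (7)·(2)·(-1)/[(3)·(-2)·(-5)] = -7/15
L_2(3) = (7)·(4)·(-1)/[(5)·(2)·(-3)] = 14/15
L_3(3) = (7)·(4)·(2)/[(8)·(5)·(3)] = 7/15
Sum: 201·(1/15) + 0 + (-4)·(14/15) + (-175)·(7/15) = -72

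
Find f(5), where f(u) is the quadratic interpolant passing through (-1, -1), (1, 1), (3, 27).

Using Newton's divided-difference form:
f[-1,1] = (1 - (-1)) / (1 - (-1)) = 1
f[1,3] = (27 - 1) / (3 - 1) = 13
f[-1,1,3] = (13 - 1) / (3 - (-1)) = 3
f(5) = -1 + 1·(6) + 3·(6)·(4) = 77

77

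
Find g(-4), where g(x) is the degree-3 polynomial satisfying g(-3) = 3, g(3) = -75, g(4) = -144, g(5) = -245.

16

Evaluate each Lagrange basis at x = -4:
L_0(-4) = (-7)·(-8)·(-9)/[(-6)·(-7)·(-8)] = 3/2
L_1(-4) = (-1)·(-8)·(-9)/[(6)·(-1)·(-2)] = -6
L_2(-4) = (-1)·(-7)·(-9)/[(7)·(1)·(-1)] = 9
L_3(-4) = (-1)·(-7)·(-8)/[(8)·(2)·(1)] = -7/2
Sum: 3·(3/2) + (-75)·(-6) + (-144)·(9) + (-245)·(-7/2) = 16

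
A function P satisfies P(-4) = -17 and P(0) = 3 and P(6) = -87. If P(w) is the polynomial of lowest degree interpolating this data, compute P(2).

-11

L_0(2) = (2)·(-4)/[(-4)·(-10)] = -1/5
L_1(2) = (6)·(-4)/[(4)·(-6)] = 1
L_2(2) = (6)·(2)/[(10)·(6)] = 1/5
Sum: (-17)·(-1/5) + 3·(1) + (-87)·(1/5) = -11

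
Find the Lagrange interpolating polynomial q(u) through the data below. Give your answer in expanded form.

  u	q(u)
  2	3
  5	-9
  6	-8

q(u) = (5/4)u^2 - (51/4)u + 47/2

L_0(u) = (u - 5)(u - 6) / [12] = (1/12)u^2 - (11/12)u + 5/2
L_1(u) = (u - 2)(u - 6) / [-3] = -(1/3)u^2 + (8/3)u - 4
L_2(u) = (u - 2)(u - 5) / [4] = (1/4)u^2 - (7/4)u + 5/2
q(u) = 3·L_0 + (-9)·L_1 + (-8)·L_2
  3·L_0(u) = (1/4)u^2 - (11/4)u + 15/2
  (-9)·L_1(u) = 3u^2 - 24u + 36
  (-8)·L_2(u) = -2u^2 + 14u - 20
Adding term by term: (5/4)u^2 - (51/4)u + 47/2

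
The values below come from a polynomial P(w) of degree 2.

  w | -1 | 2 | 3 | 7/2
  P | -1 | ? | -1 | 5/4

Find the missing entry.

-4

The 3 known values determine P uniquely (degree ≤ 2).
Evaluate each Lagrange basis at w = 2:
L_0(2) = (-1)·(-3/2)/[(-4)·(-9/2)] = 1/12
L_1(2) = (3)·(-3/2)/[(4)·(-1/2)] = 9/4
L_2(2) = (3)·(-1)/[(9/2)·(1/2)] = -4/3
Sum: (-1)·(1/12) + (-1)·(9/4) + 5/4·(-4/3) = -4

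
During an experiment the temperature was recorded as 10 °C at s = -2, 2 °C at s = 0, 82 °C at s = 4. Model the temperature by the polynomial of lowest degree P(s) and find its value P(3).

50

Evaluate each Lagrange basis at s = 3:
L_0(3) = (3)·(-1)/[(-2)·(-6)] = -1/4
L_1(3) = (5)·(-1)/[(2)·(-4)] = 5/8
L_2(3) = (5)·(3)/[(6)·(4)] = 5/8
Sum: 10·(-1/4) + 2·(5/8) + 82·(5/8) = 50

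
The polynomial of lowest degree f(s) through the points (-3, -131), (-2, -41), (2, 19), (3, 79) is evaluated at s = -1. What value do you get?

Using Newton's divided-difference form:
f[-3,-2] = (-41 - (-131)) / (-2 - (-3)) = 90
f[-2,2] = (19 - (-41)) / (2 - (-2)) = 15
f[2,3] = (79 - 19) / (3 - 2) = 60
f[-3,-2,2] = (15 - 90) / (2 - (-3)) = -15
f[-2,2,3] = (60 - 15) / (3 - (-2)) = 9
f[-3,-2,2,3] = (9 - (-15)) / (3 - (-3)) = 4
f(-1) = -131 + 90·(2) + (-15)·(2)·(1) + 4·(2)·(1)·(-3) = -5

-5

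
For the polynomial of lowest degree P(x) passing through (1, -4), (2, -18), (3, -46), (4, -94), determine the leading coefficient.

-1

The leading coefficient equals the top divided difference P[1,2,3,4].
P[1,2] = (-18 - (-4)) / (2 - 1) = -14
P[2,3] = (-46 - (-18)) / (3 - 2) = -28
P[3,4] = (-94 - (-46)) / (4 - 3) = -48
P[1,2,3] = (-28 - (-14)) / (3 - 1) = -7
P[2,3,4] = (-48 - (-28)) / (4 - 2) = -10
P[1,2,3,4] = (-10 - (-7)) / (4 - 1) = -1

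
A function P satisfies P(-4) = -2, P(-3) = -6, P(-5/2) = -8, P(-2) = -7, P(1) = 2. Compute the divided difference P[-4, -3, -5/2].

P[-4,-3] = (-6 - (-2)) / (-3 - (-4)) = -4
P[-3,-5/2] = (-8 - (-6)) / (-5/2 - (-3)) = -4
P[-4,-3,-5/2] = (-4 - (-4)) / (-5/2 - (-4)) = 0

0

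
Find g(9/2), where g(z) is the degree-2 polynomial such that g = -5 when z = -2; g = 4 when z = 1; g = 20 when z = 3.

Evaluate each Lagrange basis at z = 9/2:
L_0(9/2) = (7/2)·(3/2)/[(-3)·(-5)] = 7/20
L_1(9/2) = (13/2)·(3/2)/[(3)·(-2)] = -13/8
L_2(9/2) = (13/2)·(7/2)/[(5)·(2)] = 91/40
Sum: (-5)·(7/20) + 4·(-13/8) + 20·(91/40) = 149/4

149/4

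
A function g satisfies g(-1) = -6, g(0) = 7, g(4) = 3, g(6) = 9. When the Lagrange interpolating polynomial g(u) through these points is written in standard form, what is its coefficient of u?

863/105

Build the Lagrange basis polynomials:
L_0(u) = u(u - 4)(u - 6) / [-35] = -(1/35)u^3 + (2/7)u^2 - (24/35)u
L_1(u) = (u + 1)(u - 4)(u - 6) / [24] = (1/24)u^3 - (3/8)u^2 + (7/12)u + 1
L_2(u) = (u + 1)u(u - 6) / [-40] = -(1/40)u^3 + (1/8)u^2 + (3/20)u
L_3(u) = (u + 1)u(u - 4) / [84] = (1/84)u^3 - (1/28)u^2 - (1/21)u
g(u) = (-6)·L_0 + 7·L_1 + 3·L_2 + 9·L_3
Only the coefficient of u is needed; take it from each L_i and combine:
(-6)·(-24/35) + 7·(7/12) + 3·(3/20) + 9·(-1/21) = 863/105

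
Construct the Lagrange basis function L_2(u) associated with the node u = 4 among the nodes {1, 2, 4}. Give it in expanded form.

L_2(u) = (u - 1)(u - 2) / [(3)·(2)]
       = (u^2 - 3u + 2) / (6)

L_2(u) = (1/6)u^2 - (1/2)u + 1/3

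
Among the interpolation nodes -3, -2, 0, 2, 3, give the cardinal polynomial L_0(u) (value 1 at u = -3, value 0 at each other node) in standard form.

L_0(u) = (u + 2)u(u - 2)(u - 3) / [(-1)·(-3)·(-5)·(-6)]
       = (u^4 - 3u^3 - 4u^2 + 12u) / (90)

L_0(u) = (1/90)u^4 - (1/30)u^3 - (2/45)u^2 + (2/15)u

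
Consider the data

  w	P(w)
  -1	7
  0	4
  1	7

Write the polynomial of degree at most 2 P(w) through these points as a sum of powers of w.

P(w) = 3w^2 + 4

Build the Lagrange basis polynomials:
L_0(w) = w(w - 1) / [2] = (1/2)w^2 - (1/2)w
L_1(w) = (w + 1)(w - 1) / [-1] = -w^2 + 1
L_2(w) = (w + 1)w / [2] = (1/2)w^2 + (1/2)w
P(w) = 7·L_0 + 4·L_1 + 7·L_2
  7·L_0(w) = (7/2)w^2 - (7/2)w
  4·L_1(w) = -4w^2 + 4
  7·L_2(w) = (7/2)w^2 + (7/2)w
Adding term by term: 3w^2 + 4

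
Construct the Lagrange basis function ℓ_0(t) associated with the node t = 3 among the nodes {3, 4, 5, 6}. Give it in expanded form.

ℓ_0(t) = -(1/6)t^3 + (5/2)t^2 - (37/3)t + 20

ℓ_0(t) = (t - 4)(t - 5)(t - 6) / [(-1)·(-2)·(-3)]
       = (t^3 - 15t^2 + 74t - 120) / (-6)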